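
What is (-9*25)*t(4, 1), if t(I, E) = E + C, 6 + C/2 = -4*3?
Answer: 7875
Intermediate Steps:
C = -36 (C = -12 + 2*(-4*3) = -12 + 2*(-12) = -12 - 24 = -36)
t(I, E) = -36 + E (t(I, E) = E - 36 = -36 + E)
(-9*25)*t(4, 1) = (-9*25)*(-36 + 1) = -225*(-35) = 7875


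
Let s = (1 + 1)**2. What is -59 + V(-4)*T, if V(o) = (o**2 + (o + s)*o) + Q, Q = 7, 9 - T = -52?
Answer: 1344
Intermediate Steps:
T = 61 (T = 9 - 1*(-52) = 9 + 52 = 61)
s = 4 (s = 2**2 = 4)
V(o) = 7 + o**2 + o*(4 + o) (V(o) = (o**2 + (o + 4)*o) + 7 = (o**2 + (4 + o)*o) + 7 = (o**2 + o*(4 + o)) + 7 = 7 + o**2 + o*(4 + o))
-59 + V(-4)*T = -59 + (7 + 2*(-4)**2 + 4*(-4))*61 = -59 + (7 + 2*16 - 16)*61 = -59 + (7 + 32 - 16)*61 = -59 + 23*61 = -59 + 1403 = 1344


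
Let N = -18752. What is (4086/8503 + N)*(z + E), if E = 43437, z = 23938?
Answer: -976595541250/773 ≈ -1.2634e+9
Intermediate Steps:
(4086/8503 + N)*(z + E) = (4086/8503 - 18752)*(23938 + 43437) = (4086*(1/8503) - 18752)*67375 = (4086/8503 - 18752)*67375 = -159444170/8503*67375 = -976595541250/773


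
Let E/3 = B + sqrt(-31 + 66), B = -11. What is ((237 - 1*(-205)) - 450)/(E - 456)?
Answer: 652/39801 + 4*sqrt(35)/39801 ≈ 0.016976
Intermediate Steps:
E = -33 + 3*sqrt(35) (E = 3*(-11 + sqrt(-31 + 66)) = 3*(-11 + sqrt(35)) = -33 + 3*sqrt(35) ≈ -15.252)
((237 - 1*(-205)) - 450)/(E - 456) = ((237 - 1*(-205)) - 450)/((-33 + 3*sqrt(35)) - 456) = ((237 + 205) - 450)/(-489 + 3*sqrt(35)) = (442 - 450)/(-489 + 3*sqrt(35)) = -8/(-489 + 3*sqrt(35))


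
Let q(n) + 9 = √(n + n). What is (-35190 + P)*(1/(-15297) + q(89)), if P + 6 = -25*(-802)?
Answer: 2085210404/15297 - 15146*√178 ≈ -65758.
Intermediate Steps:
q(n) = -9 + √2*√n (q(n) = -9 + √(n + n) = -9 + √(2*n) = -9 + √2*√n)
P = 20044 (P = -6 - 25*(-802) = -6 + 20050 = 20044)
(-35190 + P)*(1/(-15297) + q(89)) = (-35190 + 20044)*(1/(-15297) + (-9 + √2*√89)) = -15146*(-1/15297 + (-9 + √178)) = -15146*(-137674/15297 + √178) = 2085210404/15297 - 15146*√178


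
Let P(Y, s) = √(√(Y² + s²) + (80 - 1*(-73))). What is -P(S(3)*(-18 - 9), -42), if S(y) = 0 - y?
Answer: -√(153 + 15*√37) ≈ -15.628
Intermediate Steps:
S(y) = -y
P(Y, s) = √(153 + √(Y² + s²)) (P(Y, s) = √(√(Y² + s²) + (80 + 73)) = √(√(Y² + s²) + 153) = √(153 + √(Y² + s²)))
-P(S(3)*(-18 - 9), -42) = -√(153 + √(((-1*3)*(-18 - 9))² + (-42)²)) = -√(153 + √((-3*(-27))² + 1764)) = -√(153 + √(81² + 1764)) = -√(153 + √(6561 + 1764)) = -√(153 + √8325) = -√(153 + 15*√37)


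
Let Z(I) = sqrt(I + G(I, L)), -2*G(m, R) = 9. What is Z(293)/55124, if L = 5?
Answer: sqrt(1154)/110248 ≈ 0.00030813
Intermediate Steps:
G(m, R) = -9/2 (G(m, R) = -1/2*9 = -9/2)
Z(I) = sqrt(-9/2 + I) (Z(I) = sqrt(I - 9/2) = sqrt(-9/2 + I))
Z(293)/55124 = (sqrt(-18 + 4*293)/2)/55124 = (sqrt(-18 + 1172)/2)*(1/55124) = (sqrt(1154)/2)*(1/55124) = sqrt(1154)/110248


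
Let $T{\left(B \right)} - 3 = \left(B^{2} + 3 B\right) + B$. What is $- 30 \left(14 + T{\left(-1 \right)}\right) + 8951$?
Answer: $8531$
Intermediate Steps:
$T{\left(B \right)} = 3 + B^{2} + 4 B$ ($T{\left(B \right)} = 3 + \left(\left(B^{2} + 3 B\right) + B\right) = 3 + \left(B^{2} + 4 B\right) = 3 + B^{2} + 4 B$)
$- 30 \left(14 + T{\left(-1 \right)}\right) + 8951 = - 30 \left(14 + \left(3 + \left(-1\right)^{2} + 4 \left(-1\right)\right)\right) + 8951 = - 30 \left(14 + \left(3 + 1 - 4\right)\right) + 8951 = - 30 \left(14 + 0\right) + 8951 = \left(-30\right) 14 + 8951 = -420 + 8951 = 8531$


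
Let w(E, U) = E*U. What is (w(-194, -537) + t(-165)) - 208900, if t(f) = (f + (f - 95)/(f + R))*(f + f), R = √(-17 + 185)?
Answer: -458122168/9019 - 57200*√42/9019 ≈ -50836.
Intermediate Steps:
R = 2*√42 (R = √168 = 2*√42 ≈ 12.961)
t(f) = 2*f*(f + (-95 + f)/(f + 2*√42)) (t(f) = (f + (f - 95)/(f + 2*√42))*(f + f) = (f + (-95 + f)/(f + 2*√42))*(2*f) = 2*f*(f + (-95 + f)/(f + 2*√42)))
(w(-194, -537) + t(-165)) - 208900 = (-194*(-537) + 2*(-165)*(-95 - 165 + (-165)² + 2*(-165)*√42)/(-165 + 2*√42)) - 208900 = (104178 + 2*(-165)*(-95 - 165 + 27225 - 330*√42)/(-165 + 2*√42)) - 208900 = (104178 + 2*(-165)*(26965 - 330*√42)/(-165 + 2*√42)) - 208900 = (104178 - 330*(26965 - 330*√42)/(-165 + 2*√42)) - 208900 = -104722 - 330*(26965 - 330*√42)/(-165 + 2*√42)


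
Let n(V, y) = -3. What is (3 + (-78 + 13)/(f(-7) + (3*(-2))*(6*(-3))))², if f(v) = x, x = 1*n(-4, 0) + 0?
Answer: 2500/441 ≈ 5.6689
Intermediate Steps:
x = -3 (x = 1*(-3) + 0 = -3 + 0 = -3)
f(v) = -3
(3 + (-78 + 13)/(f(-7) + (3*(-2))*(6*(-3))))² = (3 + (-78 + 13)/(-3 + (3*(-2))*(6*(-3))))² = (3 - 65/(-3 - 6*(-18)))² = (3 - 65/(-3 + 108))² = (3 - 65/105)² = (3 - 65*1/105)² = (3 - 13/21)² = (50/21)² = 2500/441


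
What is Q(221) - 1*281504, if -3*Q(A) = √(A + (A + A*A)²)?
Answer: -281504 - √2407080065/3 ≈ -2.9786e+5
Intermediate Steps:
Q(A) = -√(A + (A + A²)²)/3 (Q(A) = -√(A + (A + A*A)²)/3 = -√(A + (A + A²)²)/3)
Q(221) - 1*281504 = -√221*√(1 + 221*(1 + 221)²)/3 - 1*281504 = -√221*√(1 + 221*222²)/3 - 281504 = -√221*√(1 + 221*49284)/3 - 281504 = -√221*√(1 + 10891764)/3 - 281504 = -√2407080065/3 - 281504 = -281504 - √2407080065/3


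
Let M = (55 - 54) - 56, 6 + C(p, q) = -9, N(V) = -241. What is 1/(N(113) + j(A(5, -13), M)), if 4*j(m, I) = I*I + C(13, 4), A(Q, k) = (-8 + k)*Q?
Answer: 2/1023 ≈ 0.0019550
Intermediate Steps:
C(p, q) = -15 (C(p, q) = -6 - 9 = -15)
A(Q, k) = Q*(-8 + k)
M = -55 (M = 1 - 56 = -55)
j(m, I) = -15/4 + I²/4 (j(m, I) = (I*I - 15)/4 = (I² - 15)/4 = (-15 + I²)/4 = -15/4 + I²/4)
1/(N(113) + j(A(5, -13), M)) = 1/(-241 + (-15/4 + (¼)*(-55)²)) = 1/(-241 + (-15/4 + (¼)*3025)) = 1/(-241 + (-15/4 + 3025/4)) = 1/(-241 + 1505/2) = 1/(1023/2) = 2/1023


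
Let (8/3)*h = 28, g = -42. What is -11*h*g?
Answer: 4851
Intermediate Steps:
h = 21/2 (h = (3/8)*28 = 21/2 ≈ 10.500)
-11*h*g = -11*(21/2)*(-42) = -231*(-42)/2 = -1*(-4851) = 4851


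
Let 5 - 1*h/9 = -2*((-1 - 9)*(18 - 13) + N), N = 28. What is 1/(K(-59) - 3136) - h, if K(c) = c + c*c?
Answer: 100387/286 ≈ 351.00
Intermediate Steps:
K(c) = c + c²
h = -351 (h = 45 - (-18)*((-1 - 9)*(18 - 13) + 28) = 45 - (-18)*(-10*5 + 28) = 45 - (-18)*(-50 + 28) = 45 - (-18)*(-22) = 45 - 9*44 = 45 - 396 = -351)
1/(K(-59) - 3136) - h = 1/(-59*(1 - 59) - 3136) - 1*(-351) = 1/(-59*(-58) - 3136) + 351 = 1/(3422 - 3136) + 351 = 1/286 + 351 = 100387/286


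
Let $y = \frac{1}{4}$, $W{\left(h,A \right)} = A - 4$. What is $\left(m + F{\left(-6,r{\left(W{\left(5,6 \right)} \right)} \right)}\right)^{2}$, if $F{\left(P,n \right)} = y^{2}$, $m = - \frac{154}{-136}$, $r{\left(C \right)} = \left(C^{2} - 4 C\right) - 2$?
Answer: $\frac{105625}{73984} \approx 1.4277$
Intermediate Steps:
$W{\left(h,A \right)} = -4 + A$ ($W{\left(h,A \right)} = A - 4 = -4 + A$)
$r{\left(C \right)} = -2 + C^{2} - 4 C$
$m = \frac{77}{68}$ ($m = \left(-154\right) \left(- \frac{1}{136}\right) = \frac{77}{68} \approx 1.1324$)
$y = \frac{1}{4} \approx 0.25$
$F{\left(P,n \right)} = \frac{1}{16}$ ($F{\left(P,n \right)} = \left(\frac{1}{4}\right)^{2} = \frac{1}{16}$)
$\left(m + F{\left(-6,r{\left(W{\left(5,6 \right)} \right)} \right)}\right)^{2} = \left(\frac{77}{68} + \frac{1}{16}\right)^{2} = \left(\frac{325}{272}\right)^{2} = \frac{105625}{73984}$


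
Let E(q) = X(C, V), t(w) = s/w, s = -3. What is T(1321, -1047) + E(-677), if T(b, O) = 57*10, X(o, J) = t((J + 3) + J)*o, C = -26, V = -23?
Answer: 24432/43 ≈ 568.19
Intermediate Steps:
t(w) = -3/w
X(o, J) = -3*o/(3 + 2*J) (X(o, J) = (-3/((J + 3) + J))*o = (-3/((3 + J) + J))*o = (-3/(3 + 2*J))*o = -3*o/(3 + 2*J))
E(q) = -78/43 (E(q) = -3*(-26)/(3 + 2*(-23)) = -3*(-26)/(3 - 46) = -3*(-26)/(-43) = -3*(-26)*(-1/43) = -78/43)
T(b, O) = 570
T(1321, -1047) + E(-677) = 570 - 78/43 = 24432/43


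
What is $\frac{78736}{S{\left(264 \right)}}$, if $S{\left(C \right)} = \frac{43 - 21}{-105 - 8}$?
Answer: $- \frac{4448584}{11} \approx -4.0442 \cdot 10^{5}$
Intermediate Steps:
$S{\left(C \right)} = - \frac{22}{113}$ ($S{\left(C \right)} = \frac{22}{-113} = 22 \left(- \frac{1}{113}\right) = - \frac{22}{113}$)
$\frac{78736}{S{\left(264 \right)}} = \frac{78736}{- \frac{22}{113}} = 78736 \left(- \frac{113}{22}\right) = - \frac{4448584}{11}$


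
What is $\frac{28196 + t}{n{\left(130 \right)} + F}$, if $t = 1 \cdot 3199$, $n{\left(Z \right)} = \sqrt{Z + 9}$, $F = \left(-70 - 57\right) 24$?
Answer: $- \frac{19138392}{1858033} - \frac{6279 \sqrt{139}}{1858033} \approx -10.34$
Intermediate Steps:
$F = -3048$ ($F = \left(-127\right) 24 = -3048$)
$n{\left(Z \right)} = \sqrt{9 + Z}$
$t = 3199$
$\frac{28196 + t}{n{\left(130 \right)} + F} = \frac{28196 + 3199}{\sqrt{9 + 130} - 3048} = \frac{31395}{\sqrt{139} - 3048} = \frac{31395}{-3048 + \sqrt{139}}$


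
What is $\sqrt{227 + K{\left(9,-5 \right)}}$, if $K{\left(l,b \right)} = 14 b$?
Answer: $\sqrt{157} \approx 12.53$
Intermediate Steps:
$\sqrt{227 + K{\left(9,-5 \right)}} = \sqrt{227 + 14 \left(-5\right)} = \sqrt{227 - 70} = \sqrt{157}$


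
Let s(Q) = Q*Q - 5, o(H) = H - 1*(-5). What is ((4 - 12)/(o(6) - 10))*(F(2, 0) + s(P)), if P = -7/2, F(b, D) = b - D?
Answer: -74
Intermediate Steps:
o(H) = 5 + H (o(H) = H + 5 = 5 + H)
P = -7/2 (P = -7*½ = -7/2 ≈ -3.5000)
s(Q) = -5 + Q² (s(Q) = Q² - 5 = -5 + Q²)
((4 - 12)/(o(6) - 10))*(F(2, 0) + s(P)) = ((4 - 12)/((5 + 6) - 10))*((2 - 1*0) + (-5 + (-7/2)²)) = (-8/(11 - 10))*((2 + 0) + (-5 + 49/4)) = (-8/1)*(2 + 29/4) = -8*1*(37/4) = -8*37/4 = -74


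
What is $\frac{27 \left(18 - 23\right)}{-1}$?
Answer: $135$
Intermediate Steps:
$\frac{27 \left(18 - 23\right)}{-1} = 27 \left(18 - 23\right) \left(-1\right) = 27 \left(-5\right) \left(-1\right) = \left(-135\right) \left(-1\right) = 135$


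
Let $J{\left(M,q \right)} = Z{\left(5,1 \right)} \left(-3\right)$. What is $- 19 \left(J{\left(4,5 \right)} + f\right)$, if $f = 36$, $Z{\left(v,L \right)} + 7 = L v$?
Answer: $-798$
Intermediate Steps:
$Z{\left(v,L \right)} = -7 + L v$
$J{\left(M,q \right)} = 6$ ($J{\left(M,q \right)} = \left(-7 + 1 \cdot 5\right) \left(-3\right) = \left(-7 + 5\right) \left(-3\right) = \left(-2\right) \left(-3\right) = 6$)
$- 19 \left(J{\left(4,5 \right)} + f\right) = - 19 \left(6 + 36\right) = \left(-19\right) 42 = -798$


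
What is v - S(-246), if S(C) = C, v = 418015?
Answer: 418261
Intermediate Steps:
v - S(-246) = 418015 - 1*(-246) = 418015 + 246 = 418261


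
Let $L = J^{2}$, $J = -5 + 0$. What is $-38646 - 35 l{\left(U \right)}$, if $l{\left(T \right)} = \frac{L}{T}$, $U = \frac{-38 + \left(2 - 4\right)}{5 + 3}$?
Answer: $-38471$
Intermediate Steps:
$J = -5$
$L = 25$ ($L = \left(-5\right)^{2} = 25$)
$U = -5$ ($U = \frac{-38 + \left(2 - 4\right)}{8} = \left(-38 - 2\right) \frac{1}{8} = \left(-40\right) \frac{1}{8} = -5$)
$l{\left(T \right)} = \frac{25}{T}$
$-38646 - 35 l{\left(U \right)} = -38646 - 35 \frac{25}{-5} = -38646 - 35 \cdot 25 \left(- \frac{1}{5}\right) = -38646 - -175 = -38646 + 175 = -38471$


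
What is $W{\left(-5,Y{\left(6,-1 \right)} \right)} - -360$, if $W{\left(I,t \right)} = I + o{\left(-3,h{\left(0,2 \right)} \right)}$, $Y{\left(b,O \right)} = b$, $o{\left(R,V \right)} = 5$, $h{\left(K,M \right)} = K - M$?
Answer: $360$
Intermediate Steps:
$W{\left(I,t \right)} = 5 + I$ ($W{\left(I,t \right)} = I + 5 = 5 + I$)
$W{\left(-5,Y{\left(6,-1 \right)} \right)} - -360 = \left(5 - 5\right) - -360 = 0 + 360 = 360$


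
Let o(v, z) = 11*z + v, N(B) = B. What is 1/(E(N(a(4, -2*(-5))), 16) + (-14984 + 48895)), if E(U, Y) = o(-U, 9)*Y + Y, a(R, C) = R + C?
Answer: 1/35287 ≈ 2.8339e-5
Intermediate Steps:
a(R, C) = C + R
o(v, z) = v + 11*z
E(U, Y) = Y + Y*(99 - U) (E(U, Y) = (-U + 11*9)*Y + Y = (-U + 99)*Y + Y = (99 - U)*Y + Y = Y*(99 - U) + Y = Y + Y*(99 - U))
1/(E(N(a(4, -2*(-5))), 16) + (-14984 + 48895)) = 1/(16*(100 - (-2*(-5) + 4)) + (-14984 + 48895)) = 1/(16*(100 - (10 + 4)) + 33911) = 1/(16*(100 - 1*14) + 33911) = 1/(16*(100 - 14) + 33911) = 1/(16*86 + 33911) = 1/(1376 + 33911) = 1/35287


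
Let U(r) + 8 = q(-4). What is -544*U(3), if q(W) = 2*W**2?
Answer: -13056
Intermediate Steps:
U(r) = 24 (U(r) = -8 + 2*(-4)**2 = -8 + 2*16 = -8 + 32 = 24)
-544*U(3) = -544*24 = -13056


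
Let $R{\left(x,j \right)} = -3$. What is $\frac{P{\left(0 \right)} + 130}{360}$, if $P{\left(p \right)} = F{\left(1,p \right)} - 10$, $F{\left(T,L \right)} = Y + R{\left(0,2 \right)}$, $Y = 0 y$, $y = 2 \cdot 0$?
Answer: $\frac{13}{40} \approx 0.325$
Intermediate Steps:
$y = 0$
$Y = 0$ ($Y = 0 \cdot 0 = 0$)
$F{\left(T,L \right)} = -3$ ($F{\left(T,L \right)} = 0 - 3 = -3$)
$P{\left(p \right)} = -13$ ($P{\left(p \right)} = -3 - 10 = -13$)
$\frac{P{\left(0 \right)} + 130}{360} = \frac{-13 + 130}{360} = 117 \cdot \frac{1}{360} = \frac{13}{40}$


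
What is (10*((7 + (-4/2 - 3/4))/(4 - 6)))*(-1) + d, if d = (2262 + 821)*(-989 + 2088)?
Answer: 13552953/4 ≈ 3.3882e+6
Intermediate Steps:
d = 3388217 (d = 3083*1099 = 3388217)
(10*((7 + (-4/2 - 3/4))/(4 - 6)))*(-1) + d = (10*((7 + (-4/2 - 3/4))/(4 - 6)))*(-1) + 3388217 = (10*((7 + (-4*½ - 3*¼))/(-2)))*(-1) + 3388217 = (10*((7 + (-2 - ¾))*(-½)))*(-1) + 3388217 = (10*((7 - 11/4)*(-½)))*(-1) + 3388217 = (10*((17/4)*(-½)))*(-1) + 3388217 = (10*(-17/8))*(-1) + 3388217 = -85/4*(-1) + 3388217 = 85/4 + 3388217 = 13552953/4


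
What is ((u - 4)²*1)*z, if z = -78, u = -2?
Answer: -2808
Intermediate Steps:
((u - 4)²*1)*z = ((-2 - 4)²*1)*(-78) = ((-6)²*1)*(-78) = (36*1)*(-78) = 36*(-78) = -2808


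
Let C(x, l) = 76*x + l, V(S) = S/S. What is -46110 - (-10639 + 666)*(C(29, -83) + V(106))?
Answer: 21116596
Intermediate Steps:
V(S) = 1
C(x, l) = l + 76*x
-46110 - (-10639 + 666)*(C(29, -83) + V(106)) = -46110 - (-10639 + 666)*((-83 + 76*29) + 1) = -46110 - (-9973)*((-83 + 2204) + 1) = -46110 - (-9973)*(2121 + 1) = -46110 - (-9973)*2122 = -46110 - 1*(-21162706) = -46110 + 21162706 = 21116596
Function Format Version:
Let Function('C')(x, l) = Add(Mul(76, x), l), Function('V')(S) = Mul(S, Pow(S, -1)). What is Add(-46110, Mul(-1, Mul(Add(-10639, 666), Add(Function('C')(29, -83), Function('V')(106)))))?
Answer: 21116596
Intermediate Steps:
Function('V')(S) = 1
Function('C')(x, l) = Add(l, Mul(76, x))
Add(-46110, Mul(-1, Mul(Add(-10639, 666), Add(Function('C')(29, -83), Function('V')(106))))) = Add(-46110, Mul(-1, Mul(Add(-10639, 666), Add(Add(-83, Mul(76, 29)), 1)))) = Add(-46110, Mul(-1, Mul(-9973, Add(Add(-83, 2204), 1)))) = Add(-46110, Mul(-1, Mul(-9973, Add(2121, 1)))) = Add(-46110, Mul(-1, Mul(-9973, 2122))) = Add(-46110, Mul(-1, -21162706)) = Add(-46110, 21162706) = 21116596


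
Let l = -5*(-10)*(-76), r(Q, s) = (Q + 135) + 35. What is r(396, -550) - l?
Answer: 4366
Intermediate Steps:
r(Q, s) = 170 + Q (r(Q, s) = (135 + Q) + 35 = 170 + Q)
l = -3800 (l = 50*(-76) = -3800)
r(396, -550) - l = (170 + 396) - 1*(-3800) = 566 + 3800 = 4366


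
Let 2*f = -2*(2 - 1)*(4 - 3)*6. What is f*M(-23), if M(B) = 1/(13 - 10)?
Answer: -2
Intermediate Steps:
M(B) = ⅓ (M(B) = 1/3 = ⅓)
f = -6 (f = (-2*(2 - 1)*(4 - 3)*6)/2 = (-2*6)/2 = (½)*(-12) = -6)
f*M(-23) = -6*⅓ = -2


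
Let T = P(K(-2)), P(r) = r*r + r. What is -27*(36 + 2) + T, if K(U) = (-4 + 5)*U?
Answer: -1024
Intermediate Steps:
K(U) = U (K(U) = 1*U = U)
P(r) = r + r² (P(r) = r² + r = r + r²)
T = 2 (T = -2*(1 - 2) = -2*(-1) = 2)
-27*(36 + 2) + T = -27*(36 + 2) + 2 = -27*38 + 2 = -1026 + 2 = -1024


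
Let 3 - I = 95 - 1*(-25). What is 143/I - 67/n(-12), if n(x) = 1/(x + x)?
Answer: 14461/9 ≈ 1606.8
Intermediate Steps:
n(x) = 1/(2*x)
I = -117 (I = 3 - (95 - 1*(-25)) = 3 - (95 + 25) = 3 - 1*120 = 3 - 120 = -117)
143/I - 67/n(-12) = 143/(-117) - 67/((1/2)/(-12)) = 143*(-1/117) - 67/((1/2)*(-1/12)) = -11/9 - 67/(-1/24) = -11/9 - 67*(-24) = -11/9 + 1608 = 14461/9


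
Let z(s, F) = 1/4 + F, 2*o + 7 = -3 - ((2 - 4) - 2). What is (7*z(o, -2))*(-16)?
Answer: 196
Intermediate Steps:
o = -3 (o = -7/2 + (-3 - ((2 - 4) - 2))/2 = -7/2 + (-3 - (-2 - 2))/2 = -7/2 + (-3 - 1*(-4))/2 = -7/2 + (-3 + 4)/2 = -7/2 + (1/2)*1 = -7/2 + 1/2 = -3)
z(s, F) = 1/4 + F
(7*z(o, -2))*(-16) = (7*(1/4 - 2))*(-16) = (7*(-7/4))*(-16) = -49/4*(-16) = 196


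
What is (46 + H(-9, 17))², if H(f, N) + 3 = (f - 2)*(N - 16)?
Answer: 1024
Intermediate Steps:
H(f, N) = -3 + (-16 + N)*(-2 + f) (H(f, N) = -3 + (f - 2)*(N - 16) = -3 + (-2 + f)*(-16 + N) = -3 + (-16 + N)*(-2 + f))
(46 + H(-9, 17))² = (46 + (29 - 16*(-9) - 2*17 + 17*(-9)))² = (46 + (29 + 144 - 34 - 153))² = (46 - 14)² = 32² = 1024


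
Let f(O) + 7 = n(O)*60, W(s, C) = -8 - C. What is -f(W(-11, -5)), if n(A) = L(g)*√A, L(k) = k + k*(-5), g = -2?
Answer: 7 - 480*I*√3 ≈ 7.0 - 831.38*I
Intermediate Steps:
L(k) = -4*k (L(k) = k - 5*k = -4*k)
n(A) = 8*√A (n(A) = (-4*(-2))*√A = 8*√A)
f(O) = -7 + 480*√O (f(O) = -7 + (8*√O)*60 = -7 + 480*√O)
-f(W(-11, -5)) = -(-7 + 480*√(-8 - 1*(-5))) = -(-7 + 480*√(-8 + 5)) = -(-7 + 480*√(-3)) = -(-7 + 480*(I*√3)) = -(-7 + 480*I*√3) = 7 - 480*I*√3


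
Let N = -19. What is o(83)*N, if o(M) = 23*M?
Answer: -36271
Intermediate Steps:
o(83)*N = (23*83)*(-19) = 1909*(-19) = -36271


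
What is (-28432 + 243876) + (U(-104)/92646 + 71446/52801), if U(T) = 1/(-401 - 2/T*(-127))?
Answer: 1579292961042136672/7330364466831 ≈ 2.1545e+5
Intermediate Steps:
U(T) = 1/(-401 + 254/T)
(-28432 + 243876) + (U(-104)/92646 + 71446/52801) = (-28432 + 243876) + (-1*(-104)/(-254 + 401*(-104))/92646 + 71446/52801) = 215444 + (-1*(-104)/(-254 - 41704)*(1/92646) + 71446*(1/52801)) = 215444 + (-1*(-104)/(-41958)*(1/92646) + 71446/52801) = 215444 + (-1*(-104)*(-1/41958)*(1/92646) + 71446/52801) = 215444 + (-52/20979*1/92646 + 71446/52801) = 215444 + (-26/971810217 + 71446/52801) = 215444 + 9918850198708/7330364466831 = 1579292961042136672/7330364466831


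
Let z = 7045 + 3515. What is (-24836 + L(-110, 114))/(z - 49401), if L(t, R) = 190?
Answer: 24646/38841 ≈ 0.63454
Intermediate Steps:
z = 10560
(-24836 + L(-110, 114))/(z - 49401) = (-24836 + 190)/(10560 - 49401) = -24646/(-38841) = -24646*(-1/38841) = 24646/38841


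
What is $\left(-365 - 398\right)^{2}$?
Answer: $582169$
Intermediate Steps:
$\left(-365 - 398\right)^{2} = \left(-763\right)^{2} = 582169$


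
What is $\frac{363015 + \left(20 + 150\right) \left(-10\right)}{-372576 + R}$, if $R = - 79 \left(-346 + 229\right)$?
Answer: $- \frac{361315}{363333} \approx -0.99445$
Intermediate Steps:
$R = 9243$ ($R = \left(-79\right) \left(-117\right) = 9243$)
$\frac{363015 + \left(20 + 150\right) \left(-10\right)}{-372576 + R} = \frac{363015 + \left(20 + 150\right) \left(-10\right)}{-372576 + 9243} = \frac{363015 + 170 \left(-10\right)}{-363333} = \left(363015 - 1700\right) \left(- \frac{1}{363333}\right) = 361315 \left(- \frac{1}{363333}\right) = - \frac{361315}{363333}$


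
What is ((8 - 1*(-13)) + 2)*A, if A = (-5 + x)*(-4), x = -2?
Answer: 644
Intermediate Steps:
A = 28 (A = (-5 - 2)*(-4) = -7*(-4) = 28)
((8 - 1*(-13)) + 2)*A = ((8 - 1*(-13)) + 2)*28 = ((8 + 13) + 2)*28 = (21 + 2)*28 = 23*28 = 644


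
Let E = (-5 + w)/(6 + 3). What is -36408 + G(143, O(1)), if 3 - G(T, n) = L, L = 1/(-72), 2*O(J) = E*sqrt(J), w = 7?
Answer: -2621159/72 ≈ -36405.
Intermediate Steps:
E = 2/9 (E = (-5 + 7)/(6 + 3) = 2/9 ≈ 0.22222)
O(J) = sqrt(J)/9 (O(J) = (2*sqrt(J)/9)/2 = sqrt(J)/9)
L = -1/72 ≈ -0.013889
G(T, n) = 217/72 (G(T, n) = 3 - 1*(-1/72) = 3 + 1/72 = 217/72)
-36408 + G(143, O(1)) = -36408 + 217/72 = -2621159/72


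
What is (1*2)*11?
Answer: 22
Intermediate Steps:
(1*2)*11 = 2*11 = 22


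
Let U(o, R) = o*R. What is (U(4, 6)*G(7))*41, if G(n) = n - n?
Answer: 0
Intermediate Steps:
U(o, R) = R*o
G(n) = 0
(U(4, 6)*G(7))*41 = ((6*4)*0)*41 = (24*0)*41 = 0*41 = 0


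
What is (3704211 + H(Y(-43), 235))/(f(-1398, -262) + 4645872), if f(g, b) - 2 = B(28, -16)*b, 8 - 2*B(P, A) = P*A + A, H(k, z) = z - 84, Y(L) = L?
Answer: 1852181/2292021 ≈ 0.80810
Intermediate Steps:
H(k, z) = -84 + z
B(P, A) = 4 - A/2 - A*P/2 (B(P, A) = 4 - (P*A + A)/2 = 4 - (A*P + A)/2 = 4 - (A + A*P)/2 = 4 + (-A/2 - A*P/2) = 4 - A/2 - A*P/2)
f(g, b) = 2 + 236*b (f(g, b) = 2 + (4 - ½*(-16) - ½*(-16)*28)*b = 2 + (4 + 8 + 224)*b = 2 + 236*b)
(3704211 + H(Y(-43), 235))/(f(-1398, -262) + 4645872) = (3704211 + (-84 + 235))/((2 + 236*(-262)) + 4645872) = (3704211 + 151)/((2 - 61832) + 4645872) = 3704362/(-61830 + 4645872) = 3704362/4584042 = 3704362*(1/4584042) = 1852181/2292021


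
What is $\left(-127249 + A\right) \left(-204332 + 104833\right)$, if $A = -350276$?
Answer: $47513259975$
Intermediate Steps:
$\left(-127249 + A\right) \left(-204332 + 104833\right) = \left(-127249 - 350276\right) \left(-204332 + 104833\right) = \left(-477525\right) \left(-99499\right) = 47513259975$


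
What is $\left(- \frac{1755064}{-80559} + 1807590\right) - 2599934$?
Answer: $- \frac{63828685232}{80559} \approx -7.9232 \cdot 10^{5}$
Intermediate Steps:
$\left(- \frac{1755064}{-80559} + 1807590\right) - 2599934 = \left(\left(-1755064\right) \left(- \frac{1}{80559}\right) + 1807590\right) - 2599934 = \left(\frac{1755064}{80559} + 1807590\right) - 2599934 = \frac{145619397874}{80559} - 2599934 = - \frac{63828685232}{80559}$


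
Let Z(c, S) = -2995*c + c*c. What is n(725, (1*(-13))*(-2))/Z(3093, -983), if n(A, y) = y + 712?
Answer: 123/50519 ≈ 0.0024347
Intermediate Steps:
Z(c, S) = c² - 2995*c (Z(c, S) = -2995*c + c² = c² - 2995*c)
n(A, y) = 712 + y
n(725, (1*(-13))*(-2))/Z(3093, -983) = (712 + (1*(-13))*(-2))/((3093*(-2995 + 3093))) = (712 - 13*(-2))/((3093*98)) = (712 + 26)/303114 = 738*(1/303114) = 123/50519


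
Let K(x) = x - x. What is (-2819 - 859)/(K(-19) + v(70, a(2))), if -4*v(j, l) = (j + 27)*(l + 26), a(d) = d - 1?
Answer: 4904/873 ≈ 5.6174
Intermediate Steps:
a(d) = -1 + d
v(j, l) = -(26 + l)*(27 + j)/4 (v(j, l) = -(j + 27)*(l + 26)/4 = -(27 + j)*(26 + l)/4 = -(26 + l)*(27 + j)/4)
K(x) = 0
(-2819 - 859)/(K(-19) + v(70, a(2))) = (-2819 - 859)/(0 + (-351/2 - 27*(-1 + 2)/4 - 13/2*70 - ¼*70*(-1 + 2))) = -3678/(0 + (-351/2 - 27/4*1 - 455 - ¼*70*1)) = -3678/(0 + (-351/2 - 27/4 - 455 - 35/2)) = -3678/(0 - 2619/4) = -3678/(-2619/4) = -3678*(-4/2619) = 4904/873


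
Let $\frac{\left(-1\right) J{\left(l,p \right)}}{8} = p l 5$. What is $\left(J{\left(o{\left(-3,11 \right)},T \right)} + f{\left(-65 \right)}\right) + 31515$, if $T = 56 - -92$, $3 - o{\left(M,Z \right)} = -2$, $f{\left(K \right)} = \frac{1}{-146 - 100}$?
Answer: $\frac{471089}{246} \approx 1915.0$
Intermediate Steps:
$f{\left(K \right)} = - \frac{1}{246}$ ($f{\left(K \right)} = \frac{1}{-246} = - \frac{1}{246}$)
$o{\left(M,Z \right)} = 5$ ($o{\left(M,Z \right)} = 3 - -2 = 3 + 2 = 5$)
$T = 148$ ($T = 56 + 92 = 148$)
$J{\left(l,p \right)} = - 40 l p$ ($J{\left(l,p \right)} = - 8 p l 5 = - 8 l p 5 = - 8 \cdot 5 l p = - 40 l p$)
$\left(J{\left(o{\left(-3,11 \right)},T \right)} + f{\left(-65 \right)}\right) + 31515 = \left(\left(-40\right) 5 \cdot 148 - \frac{1}{246}\right) + 31515 = \left(-29600 - \frac{1}{246}\right) + 31515 = - \frac{7281601}{246} + 31515 = \frac{471089}{246}$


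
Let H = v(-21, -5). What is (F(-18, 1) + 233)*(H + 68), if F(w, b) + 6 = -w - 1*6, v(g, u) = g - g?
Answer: 16252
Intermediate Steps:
v(g, u) = 0
H = 0
F(w, b) = -12 - w (F(w, b) = -6 + (-w - 1*6) = -6 + (-w - 6) = -6 + (-6 - w) = -12 - w)
(F(-18, 1) + 233)*(H + 68) = ((-12 - 1*(-18)) + 233)*(0 + 68) = ((-12 + 18) + 233)*68 = (6 + 233)*68 = 239*68 = 16252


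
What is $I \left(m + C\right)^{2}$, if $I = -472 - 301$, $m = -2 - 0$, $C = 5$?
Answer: $-6957$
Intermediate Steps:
$m = -2$ ($m = -2 + 0 = -2$)
$I = -773$
$I \left(m + C\right)^{2} = - 773 \left(-2 + 5\right)^{2} = - 773 \cdot 3^{2} = \left(-773\right) 9 = -6957$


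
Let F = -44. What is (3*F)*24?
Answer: -3168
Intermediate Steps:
(3*F)*24 = (3*(-44))*24 = -132*24 = -3168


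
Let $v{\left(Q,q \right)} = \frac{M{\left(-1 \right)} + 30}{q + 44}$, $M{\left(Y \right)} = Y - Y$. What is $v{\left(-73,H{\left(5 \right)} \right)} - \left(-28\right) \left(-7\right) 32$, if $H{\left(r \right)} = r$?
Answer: $- \frac{307298}{49} \approx -6271.4$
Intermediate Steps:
$M{\left(Y \right)} = 0$
$v{\left(Q,q \right)} = \frac{30}{44 + q}$ ($v{\left(Q,q \right)} = \frac{0 + 30}{q + 44} = \frac{30}{44 + q}$)
$v{\left(-73,H{\left(5 \right)} \right)} - \left(-28\right) \left(-7\right) 32 = \frac{30}{44 + 5} - \left(-28\right) \left(-7\right) 32 = \frac{30}{49} - 196 \cdot 32 = 30 \cdot \frac{1}{49} - 6272 = \frac{30}{49} - 6272 = - \frac{307298}{49}$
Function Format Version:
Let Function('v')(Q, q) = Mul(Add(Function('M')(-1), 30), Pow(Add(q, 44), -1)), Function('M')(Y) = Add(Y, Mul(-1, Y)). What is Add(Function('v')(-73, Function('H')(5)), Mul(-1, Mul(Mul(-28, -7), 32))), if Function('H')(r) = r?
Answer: Rational(-307298, 49) ≈ -6271.4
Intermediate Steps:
Function('M')(Y) = 0
Function('v')(Q, q) = Mul(30, Pow(Add(44, q), -1)) (Function('v')(Q, q) = Mul(Add(0, 30), Pow(Add(q, 44), -1)) = Mul(30, Pow(Add(44, q), -1)))
Add(Function('v')(-73, Function('H')(5)), Mul(-1, Mul(Mul(-28, -7), 32))) = Add(Mul(30, Pow(Add(44, 5), -1)), Mul(-1, Mul(Mul(-28, -7), 32))) = Add(Mul(30, Pow(49, -1)), Mul(-1, Mul(196, 32))) = Add(Mul(30, Rational(1, 49)), Mul(-1, 6272)) = Add(Rational(30, 49), -6272) = Rational(-307298, 49)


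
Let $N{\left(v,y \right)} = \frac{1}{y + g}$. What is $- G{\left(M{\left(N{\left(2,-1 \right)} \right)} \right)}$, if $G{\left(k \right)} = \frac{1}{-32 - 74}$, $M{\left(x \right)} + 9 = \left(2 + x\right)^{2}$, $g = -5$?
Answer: $\frac{1}{106} \approx 0.009434$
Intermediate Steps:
$N{\left(v,y \right)} = \frac{1}{-5 + y}$ ($N{\left(v,y \right)} = \frac{1}{y - 5} = \frac{1}{-5 + y}$)
$M{\left(x \right)} = -9 + \left(2 + x\right)^{2}$
$G{\left(k \right)} = - \frac{1}{106}$ ($G{\left(k \right)} = \frac{1}{-106} = - \frac{1}{106}$)
$- G{\left(M{\left(N{\left(2,-1 \right)} \right)} \right)} = \left(-1\right) \left(- \frac{1}{106}\right) = \frac{1}{106}$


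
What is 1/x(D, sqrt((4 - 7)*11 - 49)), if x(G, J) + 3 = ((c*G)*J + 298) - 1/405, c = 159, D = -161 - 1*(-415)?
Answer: 590085/267529705142518 - 3312156825*I*sqrt(82)/10968717910843238 ≈ 2.2057e-9 - 2.7344e-6*I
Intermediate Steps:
D = 254 (D = -161 + 415 = 254)
x(G, J) = 119474/405 + 159*G*J (x(G, J) = -3 + (((159*G)*J + 298) - 1/405) = -3 + ((159*G*J + 298) - 1*1/405) = -3 + ((298 + 159*G*J) - 1/405) = -3 + (120689/405 + 159*G*J) = 119474/405 + 159*G*J)
1/x(D, sqrt((4 - 7)*11 - 49)) = 1/(119474/405 + 159*254*sqrt((4 - 7)*11 - 49)) = 1/(119474/405 + 159*254*sqrt(-3*11 - 49)) = 1/(119474/405 + 159*254*sqrt(-33 - 49)) = 1/(119474/405 + 159*254*sqrt(-82)) = 1/(119474/405 + 159*254*(I*sqrt(82))) = 1/(119474/405 + 40386*I*sqrt(82))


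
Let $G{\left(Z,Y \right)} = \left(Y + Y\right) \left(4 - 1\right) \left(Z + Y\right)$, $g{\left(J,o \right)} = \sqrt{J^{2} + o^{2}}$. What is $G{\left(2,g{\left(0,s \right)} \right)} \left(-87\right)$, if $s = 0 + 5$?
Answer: $-18270$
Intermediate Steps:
$s = 5$
$G{\left(Z,Y \right)} = 6 Y \left(Y + Z\right)$ ($G{\left(Z,Y \right)} = 2 Y 3 \left(Y + Z\right) = 6 Y \left(Y + Z\right)$)
$G{\left(2,g{\left(0,s \right)} \right)} \left(-87\right) = 6 \sqrt{0^{2} + 5^{2}} \left(\sqrt{0^{2} + 5^{2}} + 2\right) \left(-87\right) = 6 \sqrt{0 + 25} \left(\sqrt{0 + 25} + 2\right) \left(-87\right) = 6 \sqrt{25} \left(\sqrt{25} + 2\right) \left(-87\right) = 6 \cdot 5 \left(5 + 2\right) \left(-87\right) = 6 \cdot 5 \cdot 7 \left(-87\right) = 210 \left(-87\right) = -18270$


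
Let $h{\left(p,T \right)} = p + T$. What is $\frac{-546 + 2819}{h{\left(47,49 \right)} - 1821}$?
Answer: $- \frac{2273}{1725} \approx -1.3177$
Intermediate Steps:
$h{\left(p,T \right)} = T + p$
$\frac{-546 + 2819}{h{\left(47,49 \right)} - 1821} = \frac{-546 + 2819}{\left(49 + 47\right) - 1821} = \frac{2273}{96 - 1821} = \frac{2273}{-1725} = 2273 \left(- \frac{1}{1725}\right) = - \frac{2273}{1725}$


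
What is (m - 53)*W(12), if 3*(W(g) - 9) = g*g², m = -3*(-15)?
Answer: -4680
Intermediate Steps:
m = 45
W(g) = 9 + g³/3 (W(g) = 9 + (g*g²)/3 = 9 + g³/3)
(m - 53)*W(12) = (45 - 53)*(9 + (⅓)*12³) = -8*(9 + (⅓)*1728) = -8*(9 + 576) = -8*585 = -4680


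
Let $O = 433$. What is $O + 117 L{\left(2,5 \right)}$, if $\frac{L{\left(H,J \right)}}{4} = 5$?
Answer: $2773$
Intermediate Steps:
$L{\left(H,J \right)} = 20$ ($L{\left(H,J \right)} = 4 \cdot 5 = 20$)
$O + 117 L{\left(2,5 \right)} = 433 + 117 \cdot 20 = 433 + 2340 = 2773$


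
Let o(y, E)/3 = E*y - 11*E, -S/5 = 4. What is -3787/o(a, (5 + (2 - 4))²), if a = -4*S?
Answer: -3787/1863 ≈ -2.0327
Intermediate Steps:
S = -20 (S = -5*4 = -20)
a = 80 (a = -4*(-20) = 80)
o(y, E) = -33*E + 3*E*y (o(y, E) = 3*(E*y - 11*E) = 3*(-11*E + E*y) = -33*E + 3*E*y)
-3787/o(a, (5 + (2 - 4))²) = -3787*1/(3*(-11 + 80)*(5 + (2 - 4))²) = -3787*1/(207*(5 - 2)²) = -3787/(3*3²*69) = -3787/(3*9*69) = -3787/1863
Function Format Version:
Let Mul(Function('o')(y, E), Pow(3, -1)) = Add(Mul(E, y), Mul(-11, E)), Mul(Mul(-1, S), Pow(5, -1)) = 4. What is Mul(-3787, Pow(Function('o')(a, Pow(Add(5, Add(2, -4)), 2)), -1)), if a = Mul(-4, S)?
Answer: Rational(-3787, 1863) ≈ -2.0327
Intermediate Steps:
S = -20 (S = Mul(-5, 4) = -20)
a = 80 (a = Mul(-4, -20) = 80)
Function('o')(y, E) = Add(Mul(-33, E), Mul(3, E, y)) (Function('o')(y, E) = Mul(3, Add(Mul(E, y), Mul(-11, E))) = Mul(3, Add(Mul(-11, E), Mul(E, y))) = Add(Mul(-33, E), Mul(3, E, y)))
Mul(-3787, Pow(Function('o')(a, Pow(Add(5, Add(2, -4)), 2)), -1)) = Mul(-3787, Pow(Mul(3, Pow(Add(5, Add(2, -4)), 2), Add(-11, 80)), -1)) = Mul(-3787, Pow(Mul(3, Pow(Add(5, -2), 2), 69), -1)) = Mul(-3787, Pow(Mul(3, Pow(3, 2), 69), -1)) = Mul(-3787, Pow(Mul(3, 9, 69), -1)) = Mul(-3787, Pow(1863, -1)) = Mul(-3787, Rational(1, 1863)) = Rational(-3787, 1863)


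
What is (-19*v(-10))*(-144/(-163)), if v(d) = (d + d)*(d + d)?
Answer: -1094400/163 ≈ -6714.1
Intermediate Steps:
v(d) = 4*d**2 (v(d) = (2*d)*(2*d) = 4*d**2)
(-19*v(-10))*(-144/(-163)) = (-76*(-10)**2)*(-144/(-163)) = (-76*100)*(-144*(-1/163)) = -19*400*(144/163) = -7600*144/163 = -1094400/163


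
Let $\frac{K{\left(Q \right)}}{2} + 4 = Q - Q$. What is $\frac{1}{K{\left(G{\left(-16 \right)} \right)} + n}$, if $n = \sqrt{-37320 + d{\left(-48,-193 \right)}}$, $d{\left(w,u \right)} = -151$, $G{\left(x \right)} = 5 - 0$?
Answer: $- \frac{8}{37535} - \frac{i \sqrt{37471}}{37535} \approx -0.00021313 - 0.0051572 i$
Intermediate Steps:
$G{\left(x \right)} = 5$ ($G{\left(x \right)} = 5 + 0 = 5$)
$K{\left(Q \right)} = -8$ ($K{\left(Q \right)} = -8 + 2 \left(Q - Q\right) = -8 + 2 \cdot 0 = -8 + 0 = -8$)
$n = i \sqrt{37471}$ ($n = \sqrt{-37320 - 151} = \sqrt{-37471} = i \sqrt{37471} \approx 193.57 i$)
$\frac{1}{K{\left(G{\left(-16 \right)} \right)} + n} = \frac{1}{-8 + i \sqrt{37471}}$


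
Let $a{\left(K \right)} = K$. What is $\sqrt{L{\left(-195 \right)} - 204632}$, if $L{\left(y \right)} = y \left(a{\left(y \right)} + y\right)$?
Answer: $i \sqrt{128582} \approx 358.58 i$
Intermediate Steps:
$L{\left(y \right)} = 2 y^{2}$ ($L{\left(y \right)} = y \left(y + y\right) = y 2 y = 2 y^{2}$)
$\sqrt{L{\left(-195 \right)} - 204632} = \sqrt{2 \left(-195\right)^{2} - 204632} = \sqrt{2 \cdot 38025 - 204632} = \sqrt{76050 - 204632} = \sqrt{-128582} = i \sqrt{128582}$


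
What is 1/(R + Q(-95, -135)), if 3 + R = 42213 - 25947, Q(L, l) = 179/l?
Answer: 135/2195326 ≈ 6.1494e-5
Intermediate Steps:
R = 16263 (R = -3 + (42213 - 25947) = -3 + 16266 = 16263)
1/(R + Q(-95, -135)) = 1/(16263 + 179/(-135)) = 1/(16263 + 179*(-1/135)) = 1/(16263 - 179/135) = 1/(2195326/135) = 135/2195326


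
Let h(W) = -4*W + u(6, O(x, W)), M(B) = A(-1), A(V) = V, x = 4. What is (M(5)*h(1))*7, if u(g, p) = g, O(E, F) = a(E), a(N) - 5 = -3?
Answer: -14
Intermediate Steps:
a(N) = 2 (a(N) = 5 - 3 = 2)
O(E, F) = 2
M(B) = -1
h(W) = 6 - 4*W (h(W) = -4*W + 6 = 6 - 4*W)
(M(5)*h(1))*7 = -(6 - 4*1)*7 = -(6 - 4)*7 = -1*2*7 = -2*7 = -14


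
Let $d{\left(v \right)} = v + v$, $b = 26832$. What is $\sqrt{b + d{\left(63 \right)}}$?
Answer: $\sqrt{26958} \approx 164.19$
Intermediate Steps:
$d{\left(v \right)} = 2 v$
$\sqrt{b + d{\left(63 \right)}} = \sqrt{26832 + 2 \cdot 63} = \sqrt{26832 + 126} = \sqrt{26958}$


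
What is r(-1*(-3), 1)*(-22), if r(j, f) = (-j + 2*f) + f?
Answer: 0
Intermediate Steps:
r(j, f) = -j + 3*f
r(-1*(-3), 1)*(-22) = (-(-1)*(-3) + 3*1)*(-22) = (-1*3 + 3)*(-22) = (-3 + 3)*(-22) = 0*(-22) = 0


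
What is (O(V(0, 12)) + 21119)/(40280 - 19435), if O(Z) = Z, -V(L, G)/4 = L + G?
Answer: 21071/20845 ≈ 1.0108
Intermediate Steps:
V(L, G) = -4*G - 4*L (V(L, G) = -4*(L + G) = -4*(G + L) = -4*G - 4*L)
(O(V(0, 12)) + 21119)/(40280 - 19435) = ((-4*12 - 4*0) + 21119)/(40280 - 19435) = ((-48 + 0) + 21119)/20845 = (-48 + 21119)*(1/20845) = 21071*(1/20845) = 21071/20845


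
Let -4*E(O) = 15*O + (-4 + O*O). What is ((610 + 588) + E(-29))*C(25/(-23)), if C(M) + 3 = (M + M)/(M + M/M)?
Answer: 24145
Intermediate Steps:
C(M) = -3 + 2*M/(1 + M) (C(M) = -3 + (M + M)/(M + M/M) = -3 + (2*M)/(M + 1) = -3 + (2*M)/(1 + M) = -3 + 2*M/(1 + M))
E(O) = 1 - 15*O/4 - O**2/4 (E(O) = -(15*O + (-4 + O*O))/4 = -(15*O + (-4 + O**2))/4 = -(-4 + O**2 + 15*O)/4 = 1 - 15*O/4 - O**2/4)
((610 + 588) + E(-29))*C(25/(-23)) = ((610 + 588) + (1 - 15/4*(-29) - 1/4*(-29)**2))*((-3 - 25/(-23))/(1 + 25/(-23))) = (1198 + (1 + 435/4 - 1/4*841))*((-3 - 25*(-1)/23)/(1 + 25*(-1/23))) = (1198 + (1 + 435/4 - 841/4))*((-3 - 1*(-25/23))/(1 - 25/23)) = (1198 - 201/2)*((-3 + 25/23)/(-2/23)) = 2195*(-23/2*(-44/23))/2 = (2195/2)*22 = 24145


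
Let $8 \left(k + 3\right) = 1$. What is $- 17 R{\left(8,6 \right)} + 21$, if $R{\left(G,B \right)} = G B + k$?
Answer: $- \frac{5969}{8} \approx -746.13$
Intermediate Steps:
$k = - \frac{23}{8}$ ($k = -3 + \frac{1}{8} \cdot 1 = -3 + \frac{1}{8} = - \frac{23}{8} \approx -2.875$)
$R{\left(G,B \right)} = - \frac{23}{8} + B G$ ($R{\left(G,B \right)} = G B - \frac{23}{8} = B G - \frac{23}{8} = - \frac{23}{8} + B G$)
$- 17 R{\left(8,6 \right)} + 21 = - 17 \left(- \frac{23}{8} + 6 \cdot 8\right) + 21 = - 17 \left(- \frac{23}{8} + 48\right) + 21 = \left(-17\right) \frac{361}{8} + 21 = - \frac{6137}{8} + 21 = - \frac{5969}{8}$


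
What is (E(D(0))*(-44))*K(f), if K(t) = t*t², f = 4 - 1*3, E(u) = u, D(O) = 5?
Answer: -220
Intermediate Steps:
f = 1 (f = 4 - 3 = 1)
K(t) = t³
(E(D(0))*(-44))*K(f) = (5*(-44))*1³ = -220*1 = -220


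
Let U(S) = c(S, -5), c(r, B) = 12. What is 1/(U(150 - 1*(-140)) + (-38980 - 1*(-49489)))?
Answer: 1/10521 ≈ 9.5048e-5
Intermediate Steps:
U(S) = 12
1/(U(150 - 1*(-140)) + (-38980 - 1*(-49489))) = 1/(12 + (-38980 - 1*(-49489))) = 1/(12 + (-38980 + 49489)) = 1/(12 + 10509) = 1/10521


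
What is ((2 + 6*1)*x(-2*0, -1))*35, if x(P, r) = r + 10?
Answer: 2520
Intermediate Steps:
x(P, r) = 10 + r
((2 + 6*1)*x(-2*0, -1))*35 = ((2 + 6*1)*(10 - 1))*35 = ((2 + 6)*9)*35 = (8*9)*35 = 72*35 = 2520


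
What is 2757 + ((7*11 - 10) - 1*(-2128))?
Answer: 4952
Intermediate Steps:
2757 + ((7*11 - 10) - 1*(-2128)) = 2757 + ((77 - 10) + 2128) = 2757 + (67 + 2128) = 2757 + 2195 = 4952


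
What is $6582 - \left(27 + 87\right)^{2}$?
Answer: $-6414$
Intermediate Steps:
$6582 - \left(27 + 87\right)^{2} = 6582 - 114^{2} = 6582 - 12996 = -6414$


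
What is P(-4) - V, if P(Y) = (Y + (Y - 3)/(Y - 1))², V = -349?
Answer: 8894/25 ≈ 355.76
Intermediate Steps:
P(Y) = (Y + (-3 + Y)/(-1 + Y))²
P(-4) - V = (-3 + (-4)²)²/(-1 - 4)² - 1*(-349) = (-3 + 16)²/(-5)² + 349 = (1/25)*13² + 349 = (1/25)*169 + 349 = 169/25 + 349 = 8894/25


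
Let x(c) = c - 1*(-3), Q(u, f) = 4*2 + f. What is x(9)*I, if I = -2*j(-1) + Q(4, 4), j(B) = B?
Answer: 168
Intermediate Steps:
Q(u, f) = 8 + f
I = 14 (I = -2*(-1) + (8 + 4) = 2 + 12 = 14)
x(c) = 3 + c (x(c) = c + 3 = 3 + c)
x(9)*I = (3 + 9)*14 = 12*14 = 168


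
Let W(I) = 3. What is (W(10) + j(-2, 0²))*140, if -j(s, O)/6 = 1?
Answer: -420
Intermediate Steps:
j(s, O) = -6 (j(s, O) = -6*1 = -6)
(W(10) + j(-2, 0²))*140 = (3 - 6)*140 = -3*140 = -420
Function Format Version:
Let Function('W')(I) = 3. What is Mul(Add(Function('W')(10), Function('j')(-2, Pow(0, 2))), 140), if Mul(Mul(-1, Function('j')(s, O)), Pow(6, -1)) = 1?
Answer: -420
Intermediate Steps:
Function('j')(s, O) = -6 (Function('j')(s, O) = Mul(-6, 1) = -6)
Mul(Add(Function('W')(10), Function('j')(-2, Pow(0, 2))), 140) = Mul(Add(3, -6), 140) = Mul(-3, 140) = -420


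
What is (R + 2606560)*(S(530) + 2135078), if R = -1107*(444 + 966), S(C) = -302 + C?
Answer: 2232868131140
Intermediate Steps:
R = -1560870 (R = -1107*1410 = -1560870)
(R + 2606560)*(S(530) + 2135078) = (-1560870 + 2606560)*((-302 + 530) + 2135078) = 1045690*(228 + 2135078) = 1045690*2135306 = 2232868131140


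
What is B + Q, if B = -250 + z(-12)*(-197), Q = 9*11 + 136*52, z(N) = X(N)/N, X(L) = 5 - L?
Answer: 86401/12 ≈ 7200.1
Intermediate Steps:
z(N) = (5 - N)/N
Q = 7171 (Q = 99 + 7072 = 7171)
B = 349/12 (B = -250 + ((5 - 1*(-12))/(-12))*(-197) = -250 - (5 + 12)/12*(-197) = -250 - 1/12*17*(-197) = -250 - 17/12*(-197) = -250 + 3349/12 = 349/12 ≈ 29.083)
B + Q = 349/12 + 7171 = 86401/12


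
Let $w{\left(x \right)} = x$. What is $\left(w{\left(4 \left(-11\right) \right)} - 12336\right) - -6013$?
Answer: $-6367$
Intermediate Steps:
$\left(w{\left(4 \left(-11\right) \right)} - 12336\right) - -6013 = \left(4 \left(-11\right) - 12336\right) - -6013 = \left(-44 - 12336\right) + 6013 = -12380 + 6013 = -6367$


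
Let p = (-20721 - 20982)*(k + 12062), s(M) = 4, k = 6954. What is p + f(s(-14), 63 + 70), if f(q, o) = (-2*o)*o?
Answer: -793059626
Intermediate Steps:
f(q, o) = -2*o²
p = -793024248 (p = (-20721 - 20982)*(6954 + 12062) = -41703*19016 = -793024248)
p + f(s(-14), 63 + 70) = -793024248 - 2*(63 + 70)² = -793024248 - 2*133² = -793024248 - 2*17689 = -793024248 - 35378 = -793059626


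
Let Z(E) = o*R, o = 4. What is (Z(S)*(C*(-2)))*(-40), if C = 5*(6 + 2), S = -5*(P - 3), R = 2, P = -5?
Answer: 25600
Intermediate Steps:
S = 40 (S = -5*(-5 - 3) = -5*(-8) = 40)
Z(E) = 8 (Z(E) = 4*2 = 8)
C = 40 (C = 5*8 = 40)
(Z(S)*(C*(-2)))*(-40) = (8*(40*(-2)))*(-40) = (8*(-80))*(-40) = -640*(-40) = 25600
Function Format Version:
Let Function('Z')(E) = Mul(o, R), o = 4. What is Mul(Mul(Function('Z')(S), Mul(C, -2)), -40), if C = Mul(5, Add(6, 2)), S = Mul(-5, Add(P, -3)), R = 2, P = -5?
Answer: 25600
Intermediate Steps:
S = 40 (S = Mul(-5, Add(-5, -3)) = Mul(-5, -8) = 40)
Function('Z')(E) = 8 (Function('Z')(E) = Mul(4, 2) = 8)
C = 40 (C = Mul(5, 8) = 40)
Mul(Mul(Function('Z')(S), Mul(C, -2)), -40) = Mul(Mul(8, Mul(40, -2)), -40) = Mul(Mul(8, -80), -40) = Mul(-640, -40) = 25600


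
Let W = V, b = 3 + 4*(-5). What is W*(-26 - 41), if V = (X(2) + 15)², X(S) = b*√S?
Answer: -53801 + 34170*√2 ≈ -5477.3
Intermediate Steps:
b = -17 (b = 3 - 20 = -17)
X(S) = -17*√S
V = (15 - 17*√2)² (V = (-17*√2 + 15)² = (15 - 17*√2)² ≈ 81.751)
W = 803 - 510*√2 ≈ 81.751
W*(-26 - 41) = (803 - 510*√2)*(-26 - 41) = (803 - 510*√2)*(-67) = -53801 + 34170*√2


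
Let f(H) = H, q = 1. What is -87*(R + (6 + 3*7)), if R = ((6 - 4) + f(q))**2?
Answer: -3132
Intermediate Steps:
R = 9 (R = ((6 - 4) + 1)**2 = (2 + 1)**2 = 3**2 = 9)
-87*(R + (6 + 3*7)) = -87*(9 + (6 + 3*7)) = -87*(9 + (6 + 21)) = -87*(9 + 27) = -87*36 = -3132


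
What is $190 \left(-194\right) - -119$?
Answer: $-36741$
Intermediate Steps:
$190 \left(-194\right) - -119 = -36860 + 119 = -36741$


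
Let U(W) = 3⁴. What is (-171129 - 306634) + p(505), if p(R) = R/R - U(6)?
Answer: -477843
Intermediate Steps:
U(W) = 81
p(R) = -80 (p(R) = R/R - 1*81 = 1 - 81 = -80)
(-171129 - 306634) + p(505) = (-171129 - 306634) - 80 = -477763 - 80 = -477843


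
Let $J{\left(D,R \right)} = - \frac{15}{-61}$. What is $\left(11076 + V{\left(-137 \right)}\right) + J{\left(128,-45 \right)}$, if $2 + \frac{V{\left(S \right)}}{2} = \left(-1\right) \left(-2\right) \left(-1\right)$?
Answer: $\frac{675163}{61} \approx 11068.0$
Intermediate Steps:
$J{\left(D,R \right)} = \frac{15}{61}$ ($J{\left(D,R \right)} = \left(-15\right) \left(- \frac{1}{61}\right) = \frac{15}{61}$)
$V{\left(S \right)} = -8$ ($V{\left(S \right)} = -4 + 2 \left(-1\right) \left(-2\right) \left(-1\right) = -4 + 2 \cdot 2 \left(-1\right) = -4 + 2 \left(-2\right) = -4 - 4 = -8$)
$\left(11076 + V{\left(-137 \right)}\right) + J{\left(128,-45 \right)} = \left(11076 - 8\right) + \frac{15}{61} = 11068 + \frac{15}{61} = \frac{675163}{61}$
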